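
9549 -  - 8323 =17872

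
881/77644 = 881/77644 = 0.01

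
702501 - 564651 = 137850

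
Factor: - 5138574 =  - 2^1*3^1*7^1*122347^1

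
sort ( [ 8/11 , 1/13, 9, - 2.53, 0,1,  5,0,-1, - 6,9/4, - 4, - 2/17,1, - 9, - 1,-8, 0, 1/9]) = [  -  9, - 8, - 6, - 4 ,-2.53, - 1, - 1, - 2/17, 0, 0,0,1/13,1/9,8/11,1, 1, 9/4,5, 9 ] 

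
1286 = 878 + 408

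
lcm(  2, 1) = 2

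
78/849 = 26/283  =  0.09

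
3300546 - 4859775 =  - 1559229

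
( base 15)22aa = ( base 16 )1cc0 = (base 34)6CG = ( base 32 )760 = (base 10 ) 7360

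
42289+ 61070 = 103359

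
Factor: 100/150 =2/3= 2^1 * 3^( - 1)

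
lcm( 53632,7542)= 482688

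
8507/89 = 8507/89=95.58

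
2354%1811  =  543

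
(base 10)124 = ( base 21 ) 5j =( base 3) 11121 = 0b1111100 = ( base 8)174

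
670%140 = 110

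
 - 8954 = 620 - 9574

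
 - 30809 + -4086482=-4117291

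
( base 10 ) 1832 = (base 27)2dn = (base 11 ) 1416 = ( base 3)2111212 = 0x728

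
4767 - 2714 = 2053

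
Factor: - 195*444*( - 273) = 23636340  =  2^2*3^3*5^1 *7^1*13^2 * 37^1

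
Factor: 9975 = 3^1 * 5^2*7^1*19^1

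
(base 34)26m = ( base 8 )4752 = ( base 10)2538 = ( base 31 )2jr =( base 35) 22i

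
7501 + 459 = 7960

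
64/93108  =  16/23277  =  0.00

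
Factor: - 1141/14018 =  - 2^ ( - 1 )*7^1*43^( - 1 ) = -7/86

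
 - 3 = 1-4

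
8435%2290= 1565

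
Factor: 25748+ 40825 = 66573 = 3^2 * 13^1*569^1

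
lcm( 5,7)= 35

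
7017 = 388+6629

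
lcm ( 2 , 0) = 0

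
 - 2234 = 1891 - 4125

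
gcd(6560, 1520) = 80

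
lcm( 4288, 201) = 12864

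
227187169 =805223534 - 578036365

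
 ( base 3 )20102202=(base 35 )3t1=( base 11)3585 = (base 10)4691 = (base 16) 1253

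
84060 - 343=83717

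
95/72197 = 95/72197 = 0.00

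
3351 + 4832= 8183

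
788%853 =788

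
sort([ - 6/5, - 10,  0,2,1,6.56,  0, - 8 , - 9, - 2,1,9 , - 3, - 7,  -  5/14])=[ - 10 , - 9, - 8, -7, - 3, -2, - 6/5, - 5/14 , 0,0, 1  ,  1,2,6.56,9] 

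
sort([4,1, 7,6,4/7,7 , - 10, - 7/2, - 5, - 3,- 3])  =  [ - 10, - 5,  -  7/2, - 3, - 3,  4/7,1, 4, 6, 7, 7 ] 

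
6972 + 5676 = 12648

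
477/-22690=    - 1+22213/22690 = - 0.02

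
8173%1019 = 21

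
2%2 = 0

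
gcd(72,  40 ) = 8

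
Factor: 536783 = 13^1*157^1 * 263^1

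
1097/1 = 1097  =  1097.00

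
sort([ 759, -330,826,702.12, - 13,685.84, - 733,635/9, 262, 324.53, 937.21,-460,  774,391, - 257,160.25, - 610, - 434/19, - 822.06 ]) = [ - 822.06, - 733, -610, - 460, - 330, - 257, -434/19, - 13, 635/9,160.25,262,324.53,391,685.84,702.12, 759,774,826, 937.21 ]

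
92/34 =2 + 12/17= 2.71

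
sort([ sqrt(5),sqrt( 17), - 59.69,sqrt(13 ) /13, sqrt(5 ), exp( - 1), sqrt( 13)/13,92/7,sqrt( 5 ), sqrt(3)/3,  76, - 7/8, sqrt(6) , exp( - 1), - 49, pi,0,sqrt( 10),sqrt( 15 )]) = [ - 59.69,-49, - 7/8,0, sqrt ( 13 ) /13,  sqrt ( 13)/13, exp( - 1), exp (-1), sqrt(3)/3, sqrt( 5),sqrt( 5),sqrt(5), sqrt( 6),pi,sqrt(10), sqrt(15),sqrt( 17) , 92/7,  76]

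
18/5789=18/5789 = 0.00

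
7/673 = 7/673 = 0.01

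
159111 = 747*213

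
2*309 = 618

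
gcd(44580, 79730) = 10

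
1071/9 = 119=119.00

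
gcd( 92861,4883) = 1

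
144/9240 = 6/385 = 0.02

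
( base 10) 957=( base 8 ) 1675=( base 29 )140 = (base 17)355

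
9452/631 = 14  +  618/631 =14.98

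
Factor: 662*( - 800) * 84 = - 2^8*3^1*5^2*7^1*331^1  =  - 44486400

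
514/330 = 257/165=   1.56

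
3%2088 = 3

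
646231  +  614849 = 1261080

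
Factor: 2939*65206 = 191640434 = 2^1*2939^1*32603^1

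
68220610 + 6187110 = 74407720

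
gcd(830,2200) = 10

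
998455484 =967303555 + 31151929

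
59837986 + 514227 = 60352213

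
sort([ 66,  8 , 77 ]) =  [8, 66,77] 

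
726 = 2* 363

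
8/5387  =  8/5387  =  0.00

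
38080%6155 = 1150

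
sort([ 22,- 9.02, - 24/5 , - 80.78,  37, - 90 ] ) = [-90,-80.78, - 9.02, - 24/5,22,  37]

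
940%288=76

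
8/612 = 2/153 = 0.01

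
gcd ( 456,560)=8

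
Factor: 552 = 2^3 * 3^1* 23^1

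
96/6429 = 32/2143 = 0.01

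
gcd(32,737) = 1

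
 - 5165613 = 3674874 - 8840487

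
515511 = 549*939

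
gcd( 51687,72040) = 1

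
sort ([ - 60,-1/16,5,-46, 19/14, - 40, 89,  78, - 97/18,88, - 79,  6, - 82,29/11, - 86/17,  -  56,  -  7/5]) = [ - 82, - 79,- 60,  -  56,-46, - 40, - 97/18, - 86/17, - 7/5,- 1/16,19/14, 29/11 , 5,6, 78, 88, 89 ]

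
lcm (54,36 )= 108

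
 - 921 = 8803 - 9724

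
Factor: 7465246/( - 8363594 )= - 1931^1*1933^1  *4181797^( - 1 ) = - 3732623/4181797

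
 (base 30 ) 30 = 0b1011010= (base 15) 60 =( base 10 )90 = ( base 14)66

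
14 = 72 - 58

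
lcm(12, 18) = 36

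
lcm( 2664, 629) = 45288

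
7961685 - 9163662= - 1201977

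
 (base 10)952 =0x3B8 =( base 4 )32320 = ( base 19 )2C2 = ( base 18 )2gg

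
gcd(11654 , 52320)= 2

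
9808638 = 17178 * 571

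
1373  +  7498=8871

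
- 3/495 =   -  1+164/165 =- 0.01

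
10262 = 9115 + 1147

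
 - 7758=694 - 8452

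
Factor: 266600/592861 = 2^3*5^2 * 31^1*43^1*592861^ ( - 1) 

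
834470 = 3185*262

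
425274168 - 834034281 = -408760113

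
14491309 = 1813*7993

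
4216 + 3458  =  7674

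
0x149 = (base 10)329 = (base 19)H6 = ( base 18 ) 105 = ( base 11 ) 27A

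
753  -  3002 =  - 2249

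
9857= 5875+3982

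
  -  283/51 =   -  6 + 23/51=- 5.55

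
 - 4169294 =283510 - 4452804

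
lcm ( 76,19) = 76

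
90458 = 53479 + 36979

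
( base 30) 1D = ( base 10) 43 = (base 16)2B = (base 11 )3A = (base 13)34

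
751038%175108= 50606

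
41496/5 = 8299 + 1/5= 8299.20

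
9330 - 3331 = 5999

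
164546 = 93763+70783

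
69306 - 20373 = 48933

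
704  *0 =0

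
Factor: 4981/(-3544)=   -  2^( - 3)*17^1* 293^1*443^(  -  1)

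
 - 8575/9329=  - 1 + 754/9329  =  - 0.92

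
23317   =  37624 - 14307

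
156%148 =8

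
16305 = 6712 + 9593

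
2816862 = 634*4443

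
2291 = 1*2291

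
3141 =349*9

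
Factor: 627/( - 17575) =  - 3^1*5^( - 2) *11^1*37^( - 1)= - 33/925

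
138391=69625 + 68766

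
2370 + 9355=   11725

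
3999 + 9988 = 13987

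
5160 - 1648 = 3512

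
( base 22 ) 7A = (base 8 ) 244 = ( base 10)164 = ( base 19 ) 8c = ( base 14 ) ba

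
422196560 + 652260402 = 1074456962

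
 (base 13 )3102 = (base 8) 15152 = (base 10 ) 6762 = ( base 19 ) IDH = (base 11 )5098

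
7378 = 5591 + 1787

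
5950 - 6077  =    -  127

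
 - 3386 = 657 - 4043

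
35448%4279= 1216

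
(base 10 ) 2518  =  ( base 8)4726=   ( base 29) 2SO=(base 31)2j7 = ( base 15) B2D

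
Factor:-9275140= - 2^2 * 5^1*7^1*97^1 * 683^1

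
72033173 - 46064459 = 25968714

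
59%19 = 2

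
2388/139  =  2388/139 = 17.18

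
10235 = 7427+2808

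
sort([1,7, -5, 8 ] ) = [ - 5,  1,  7  ,  8]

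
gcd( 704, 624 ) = 16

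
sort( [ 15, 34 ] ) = [ 15,34]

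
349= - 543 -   -  892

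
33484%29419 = 4065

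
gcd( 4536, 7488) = 72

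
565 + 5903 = 6468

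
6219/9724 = 6219/9724 = 0.64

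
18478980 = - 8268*( - 2235 )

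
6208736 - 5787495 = 421241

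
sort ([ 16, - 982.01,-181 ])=[ - 982.01,  -  181 , 16 ]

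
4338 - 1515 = 2823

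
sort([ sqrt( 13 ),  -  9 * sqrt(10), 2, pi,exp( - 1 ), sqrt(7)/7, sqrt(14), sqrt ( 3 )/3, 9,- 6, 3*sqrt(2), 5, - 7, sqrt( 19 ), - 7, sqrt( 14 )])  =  [ -9*sqrt ( 10 ),-7, -7,  -  6,  exp( - 1 ), sqrt( 7) /7,sqrt( 3)/3, 2, pi, sqrt(13 ),sqrt( 14 ), sqrt( 14),  3 * sqrt(2) , sqrt( 19), 5, 9]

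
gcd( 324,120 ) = 12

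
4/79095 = 4/79095=0.00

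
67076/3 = 22358 + 2/3 = 22358.67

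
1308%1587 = 1308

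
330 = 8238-7908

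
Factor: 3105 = 3^3*5^1*23^1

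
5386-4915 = 471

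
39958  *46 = 1838068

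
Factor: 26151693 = 3^1*31^2  *  47^1  *193^1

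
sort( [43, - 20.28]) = [ - 20.28, 43 ] 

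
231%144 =87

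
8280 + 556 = 8836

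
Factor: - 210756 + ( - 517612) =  - 2^4 * 45523^1 = - 728368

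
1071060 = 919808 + 151252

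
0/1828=0 = 0.00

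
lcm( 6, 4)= 12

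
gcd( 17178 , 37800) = 42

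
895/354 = 895/354 = 2.53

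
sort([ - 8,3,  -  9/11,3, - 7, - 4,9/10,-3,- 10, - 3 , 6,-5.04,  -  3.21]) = [ - 10, - 8, - 7,-5.04, - 4,  -  3.21 ,-3,-3, - 9/11 , 9/10,3,3, 6]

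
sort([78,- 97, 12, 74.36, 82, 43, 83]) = [ - 97,12,  43, 74.36, 78,82, 83] 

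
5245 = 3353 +1892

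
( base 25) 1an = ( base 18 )2dg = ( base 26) 18e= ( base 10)898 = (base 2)1110000010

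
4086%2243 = 1843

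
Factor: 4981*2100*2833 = 2^2*3^1*5^2*7^1*17^1*293^1*2833^1 = 29633463300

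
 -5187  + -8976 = -14163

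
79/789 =79/789 = 0.10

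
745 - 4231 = - 3486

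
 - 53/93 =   -  53/93 = - 0.57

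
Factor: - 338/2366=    - 7^( - 1) = - 1/7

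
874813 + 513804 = 1388617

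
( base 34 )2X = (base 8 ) 145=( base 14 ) 73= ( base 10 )101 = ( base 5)401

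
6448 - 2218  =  4230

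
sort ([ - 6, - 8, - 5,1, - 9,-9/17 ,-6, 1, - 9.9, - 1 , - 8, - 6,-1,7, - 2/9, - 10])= [ - 10, - 9.9, - 9,-8, - 8, - 6,-6, - 6,-5, - 1, - 1, - 9/17, - 2/9, 1,1,7]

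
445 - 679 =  - 234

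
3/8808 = 1/2936 = 0.00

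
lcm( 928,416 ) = 12064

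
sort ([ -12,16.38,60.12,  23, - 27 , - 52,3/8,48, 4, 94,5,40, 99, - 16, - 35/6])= [-52, - 27,  -  16,-12,-35/6,3/8 , 4,  5 , 16.38,23, 40, 48, 60.12,94,99 ]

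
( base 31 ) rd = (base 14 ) 44a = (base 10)850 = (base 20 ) 22a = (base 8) 1522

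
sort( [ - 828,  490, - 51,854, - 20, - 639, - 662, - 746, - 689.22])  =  [ - 828, - 746, - 689.22, - 662, - 639, - 51, - 20,490, 854]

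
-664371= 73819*( - 9)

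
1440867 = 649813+791054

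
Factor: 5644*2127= 12004788 =2^2*3^1 *17^1*83^1*709^1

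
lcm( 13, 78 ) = 78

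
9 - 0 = 9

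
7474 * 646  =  4828204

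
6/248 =3/124 = 0.02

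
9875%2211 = 1031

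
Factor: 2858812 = 2^2*11^1 * 43^1*1511^1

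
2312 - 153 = 2159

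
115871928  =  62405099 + 53466829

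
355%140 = 75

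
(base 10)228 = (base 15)103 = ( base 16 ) e4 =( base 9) 273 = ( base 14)124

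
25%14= 11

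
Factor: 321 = 3^1*107^1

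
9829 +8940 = 18769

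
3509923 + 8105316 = 11615239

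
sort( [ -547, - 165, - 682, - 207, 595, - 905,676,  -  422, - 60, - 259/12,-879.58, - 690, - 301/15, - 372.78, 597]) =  [ - 905,- 879.58, - 690, - 682,-547, - 422, - 372.78, - 207, - 165, - 60, - 259/12,-301/15, 595, 597,676] 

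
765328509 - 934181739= - 168853230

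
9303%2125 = 803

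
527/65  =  8 + 7/65 = 8.11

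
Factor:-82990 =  - 2^1  *5^1*43^1 * 193^1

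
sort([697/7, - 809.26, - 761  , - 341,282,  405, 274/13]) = [ - 809.26,  -  761,-341, 274/13,697/7, 282,405] 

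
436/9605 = 436/9605 = 0.05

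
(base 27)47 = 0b1110011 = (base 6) 311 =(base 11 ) a5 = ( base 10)115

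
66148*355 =23482540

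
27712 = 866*32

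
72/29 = 2 + 14/29=2.48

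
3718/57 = 65 + 13/57  =  65.23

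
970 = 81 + 889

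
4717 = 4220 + 497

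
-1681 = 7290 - 8971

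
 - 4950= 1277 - 6227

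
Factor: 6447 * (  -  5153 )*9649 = - 3^1*7^1*307^1* 5153^1*9649^1 = -320553201759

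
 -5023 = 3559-8582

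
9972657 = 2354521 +7618136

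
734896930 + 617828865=1352725795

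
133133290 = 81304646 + 51828644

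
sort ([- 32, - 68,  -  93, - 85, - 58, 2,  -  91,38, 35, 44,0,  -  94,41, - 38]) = [ - 94, - 93, - 91, - 85, - 68, - 58,-38, - 32,0,2, 35,38, 41,  44 ] 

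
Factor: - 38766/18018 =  - 3^( - 1) * 11^( - 1 )*71^1  =  - 71/33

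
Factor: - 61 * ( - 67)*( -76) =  - 310612=-2^2 * 19^1*61^1*67^1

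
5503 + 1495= 6998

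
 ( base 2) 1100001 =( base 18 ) 57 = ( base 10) 97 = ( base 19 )52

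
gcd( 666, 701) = 1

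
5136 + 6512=11648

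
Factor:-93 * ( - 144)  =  13392 = 2^4*3^3*31^1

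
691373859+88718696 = 780092555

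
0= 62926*0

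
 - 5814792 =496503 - 6311295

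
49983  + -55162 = -5179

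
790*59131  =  46713490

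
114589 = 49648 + 64941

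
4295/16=4295/16 = 268.44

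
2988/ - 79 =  - 38 + 14/79= -37.82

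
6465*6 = 38790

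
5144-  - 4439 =9583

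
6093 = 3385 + 2708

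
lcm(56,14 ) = 56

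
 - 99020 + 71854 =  - 27166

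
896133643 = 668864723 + 227268920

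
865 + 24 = 889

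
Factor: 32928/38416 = 2^1 * 3^1 * 7^(-1) =6/7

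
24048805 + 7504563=31553368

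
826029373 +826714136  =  1652743509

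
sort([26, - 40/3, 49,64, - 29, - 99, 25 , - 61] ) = [ - 99,-61 , - 29, - 40/3,25, 26, 49,64 ]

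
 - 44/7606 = -1+3781/3803 = - 0.01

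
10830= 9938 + 892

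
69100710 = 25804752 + 43295958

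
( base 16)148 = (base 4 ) 11020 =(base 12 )234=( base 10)328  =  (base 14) 196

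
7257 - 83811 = - 76554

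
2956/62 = 1478/31  =  47.68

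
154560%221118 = 154560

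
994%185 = 69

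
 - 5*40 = -200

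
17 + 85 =102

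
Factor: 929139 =3^1*309713^1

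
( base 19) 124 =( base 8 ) 623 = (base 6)1511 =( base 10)403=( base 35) bi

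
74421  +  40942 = 115363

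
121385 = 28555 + 92830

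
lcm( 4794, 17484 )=297228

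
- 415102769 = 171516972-586619741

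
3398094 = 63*53938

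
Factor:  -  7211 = - 7211^1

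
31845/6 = 5307 + 1/2= 5307.50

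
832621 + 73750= 906371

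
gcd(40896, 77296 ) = 16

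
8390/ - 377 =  - 8390/377  =  -22.25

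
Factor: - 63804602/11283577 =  - 2^1*223^(-1)*50599^(-1) * 31902301^1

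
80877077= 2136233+78740844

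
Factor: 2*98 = 2^2*7^2 = 196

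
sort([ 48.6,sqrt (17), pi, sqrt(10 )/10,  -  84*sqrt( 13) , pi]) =[ - 84*sqrt(13), sqrt( 10 ) /10, pi,pi,sqrt(17 ), 48.6 ] 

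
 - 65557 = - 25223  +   - 40334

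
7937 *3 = 23811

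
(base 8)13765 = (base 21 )DJ1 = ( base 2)1011111110101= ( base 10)6133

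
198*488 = 96624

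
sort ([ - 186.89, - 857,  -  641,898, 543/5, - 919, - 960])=[ - 960, - 919, - 857, - 641, - 186.89, 543/5, 898]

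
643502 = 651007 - 7505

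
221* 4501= 994721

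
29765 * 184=5476760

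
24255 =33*735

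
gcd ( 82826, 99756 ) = 2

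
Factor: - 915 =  - 3^1*5^1*61^1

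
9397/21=447 + 10/21 = 447.48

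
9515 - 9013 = 502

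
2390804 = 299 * 7996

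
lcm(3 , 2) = 6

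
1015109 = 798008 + 217101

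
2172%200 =172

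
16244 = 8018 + 8226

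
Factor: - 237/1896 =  - 1/8 = - 2^(-3)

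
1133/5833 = 1133/5833 = 0.19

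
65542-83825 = -18283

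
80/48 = 1 + 2/3 = 1.67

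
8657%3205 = 2247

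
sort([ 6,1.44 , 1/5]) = [ 1/5,  1.44,6]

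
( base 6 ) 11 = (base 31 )7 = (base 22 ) 7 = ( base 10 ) 7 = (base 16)7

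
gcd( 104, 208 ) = 104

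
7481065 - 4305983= 3175082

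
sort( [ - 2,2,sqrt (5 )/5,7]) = [ - 2,sqrt (5)/5,2,  7] 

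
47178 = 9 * 5242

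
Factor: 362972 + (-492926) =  - 129954 = -2^1*3^1*11^2*179^1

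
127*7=889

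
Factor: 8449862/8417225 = 2^1 *5^ (-2)*59^1*101^1*709^1*  336689^( - 1)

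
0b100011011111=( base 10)2271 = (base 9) 3103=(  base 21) 533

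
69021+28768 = 97789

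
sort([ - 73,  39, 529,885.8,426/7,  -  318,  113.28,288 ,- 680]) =[ - 680, - 318,  -  73,39,426/7 , 113.28,288, 529, 885.8]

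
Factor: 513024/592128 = 2^2*3^( - 1 )*167^1*257^(  -  1) = 668/771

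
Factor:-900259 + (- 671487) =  - 2^1 * 11^1* 71443^1 = - 1571746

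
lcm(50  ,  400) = 400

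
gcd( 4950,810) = 90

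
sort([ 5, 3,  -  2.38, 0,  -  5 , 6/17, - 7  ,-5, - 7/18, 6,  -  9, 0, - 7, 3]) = [ - 9,-7, - 7,  -  5, - 5, - 2.38, - 7/18,0, 0 , 6/17,3, 3, 5 , 6]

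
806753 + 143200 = 949953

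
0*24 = 0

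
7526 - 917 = 6609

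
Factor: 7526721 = 3^1* 47^1 * 53381^1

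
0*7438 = 0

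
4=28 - 24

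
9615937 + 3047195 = 12663132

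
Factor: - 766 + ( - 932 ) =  - 2^1*3^1*283^1 = -1698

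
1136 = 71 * 16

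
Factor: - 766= - 2^1*383^1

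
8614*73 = 628822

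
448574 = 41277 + 407297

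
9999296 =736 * 13586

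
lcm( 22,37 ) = 814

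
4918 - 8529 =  - 3611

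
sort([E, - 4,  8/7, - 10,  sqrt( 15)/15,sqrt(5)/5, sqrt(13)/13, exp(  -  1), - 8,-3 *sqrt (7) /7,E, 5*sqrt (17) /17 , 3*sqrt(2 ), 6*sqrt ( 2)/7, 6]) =[ -10, -8,-4,  -  3*sqrt(7)/7,sqrt( 15)/15, sqrt( 13 )/13, exp(-1),  sqrt(5)/5, 8/7, 6*sqrt ( 2 )/7, 5*sqrt( 17)/17, E, E, 3*sqrt(2), 6 ] 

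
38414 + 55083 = 93497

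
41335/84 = 492 + 1/12 = 492.08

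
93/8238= 31/2746 =0.01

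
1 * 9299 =9299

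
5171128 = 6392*809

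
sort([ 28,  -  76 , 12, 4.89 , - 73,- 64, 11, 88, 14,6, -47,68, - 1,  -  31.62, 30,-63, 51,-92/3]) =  [-76, -73, - 64,-63,  -  47, - 31.62, - 92/3 ,-1,4.89,  6, 11 , 12, 14,  28, 30, 51, 68, 88] 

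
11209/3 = 11209/3  =  3736.33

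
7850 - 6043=1807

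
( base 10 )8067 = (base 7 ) 32343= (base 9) 12053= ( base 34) 6x9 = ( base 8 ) 17603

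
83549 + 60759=144308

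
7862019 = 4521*1739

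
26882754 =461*58314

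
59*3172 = 187148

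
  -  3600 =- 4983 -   -  1383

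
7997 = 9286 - 1289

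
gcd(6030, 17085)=1005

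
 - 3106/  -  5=621 + 1/5 = 621.20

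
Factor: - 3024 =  - 2^4*3^3*7^1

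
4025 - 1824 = 2201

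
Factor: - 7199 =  - 23^1*313^1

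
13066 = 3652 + 9414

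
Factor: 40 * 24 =960 =2^6*  3^1*5^1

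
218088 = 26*8388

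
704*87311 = 61466944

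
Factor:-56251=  - 13^1*4327^1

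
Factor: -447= -3^1  *  149^1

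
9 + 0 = 9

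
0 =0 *783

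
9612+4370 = 13982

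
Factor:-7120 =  - 2^4  *  5^1*89^1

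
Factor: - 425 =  - 5^2 * 17^1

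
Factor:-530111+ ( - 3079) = -533190 = -  2^1*3^1*5^1 *7^1 * 2539^1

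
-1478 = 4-1482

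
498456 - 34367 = 464089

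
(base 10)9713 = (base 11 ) 7330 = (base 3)111022202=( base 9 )14282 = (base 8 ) 22761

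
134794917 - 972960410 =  - 838165493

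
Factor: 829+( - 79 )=750 = 2^1*3^1*5^3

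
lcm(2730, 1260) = 16380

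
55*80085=4404675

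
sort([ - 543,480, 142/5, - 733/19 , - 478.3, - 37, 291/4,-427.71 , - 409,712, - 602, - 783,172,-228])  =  [ - 783, - 602,-543, - 478.3, - 427.71, - 409, - 228, - 733/19, - 37,  142/5, 291/4,  172,480, 712]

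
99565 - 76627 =22938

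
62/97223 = 62/97223 = 0.00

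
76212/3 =25404 = 25404.00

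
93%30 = 3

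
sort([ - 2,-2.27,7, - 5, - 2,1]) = [ - 5, - 2.27, - 2, - 2,1, 7 ] 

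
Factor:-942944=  - 2^5*79^1*373^1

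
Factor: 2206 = 2^1*1103^1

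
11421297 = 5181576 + 6239721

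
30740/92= 7685/23 = 334.13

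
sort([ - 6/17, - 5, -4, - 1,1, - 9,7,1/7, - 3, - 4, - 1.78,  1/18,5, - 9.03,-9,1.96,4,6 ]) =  [ - 9.03, - 9, - 9, -5, - 4  , - 4, - 3, - 1.78, - 1,-6/17,1/18, 1/7 , 1,1.96, 4, 5,6,7] 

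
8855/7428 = 1+ 1427/7428 = 1.19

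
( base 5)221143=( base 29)93h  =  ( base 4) 1313321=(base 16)1df9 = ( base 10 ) 7673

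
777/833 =111/119 = 0.93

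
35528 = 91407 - 55879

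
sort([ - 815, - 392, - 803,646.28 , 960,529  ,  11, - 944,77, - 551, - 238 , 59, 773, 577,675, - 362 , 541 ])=[ - 944, - 815 ,  -  803,  -  551, - 392, - 362 , - 238,  11,59 , 77, 529,541,577,  646.28, 675,  773, 960] 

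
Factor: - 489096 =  - 2^3*3^2*6793^1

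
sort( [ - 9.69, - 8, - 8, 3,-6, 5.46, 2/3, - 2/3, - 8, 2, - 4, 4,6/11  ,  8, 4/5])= [ - 9.69,  -  8,-8, - 8, - 6, - 4, - 2/3, 6/11,2/3, 4/5, 2, 3, 4, 5.46,  8]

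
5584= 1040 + 4544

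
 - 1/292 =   -  1/292=-  0.00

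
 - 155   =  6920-7075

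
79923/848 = 94+211/848 =94.25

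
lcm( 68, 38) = 1292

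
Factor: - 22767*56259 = - 1280848653 = -3^3*7^1 * 19^1*47^1*7589^1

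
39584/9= 39584/9= 4398.22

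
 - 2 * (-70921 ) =141842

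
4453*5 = 22265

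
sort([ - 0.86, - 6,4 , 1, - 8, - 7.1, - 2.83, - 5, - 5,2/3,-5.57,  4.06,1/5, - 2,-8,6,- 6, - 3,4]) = [ - 8, - 8, - 7.1,-6, - 6,- 5.57, - 5,-5, - 3, - 2.83, - 2, - 0.86,1/5,2/3 , 1,4,4 , 4.06, 6]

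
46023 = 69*667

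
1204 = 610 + 594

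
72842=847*86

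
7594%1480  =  194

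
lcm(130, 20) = 260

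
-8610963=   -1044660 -7566303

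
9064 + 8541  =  17605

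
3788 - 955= 2833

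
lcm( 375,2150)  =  32250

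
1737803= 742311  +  995492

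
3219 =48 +3171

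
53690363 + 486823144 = 540513507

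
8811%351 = 36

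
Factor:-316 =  - 2^2*79^1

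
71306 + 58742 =130048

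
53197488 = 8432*6309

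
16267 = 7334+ 8933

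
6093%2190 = 1713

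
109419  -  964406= - 854987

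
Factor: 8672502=2^1  *  3^1 * 1445417^1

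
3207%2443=764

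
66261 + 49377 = 115638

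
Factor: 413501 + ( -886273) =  - 2^2*181^1*653^1 =-472772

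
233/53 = 233/53  =  4.40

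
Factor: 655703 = 191^1*3433^1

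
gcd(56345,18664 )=1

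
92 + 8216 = 8308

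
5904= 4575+1329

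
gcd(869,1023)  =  11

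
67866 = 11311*6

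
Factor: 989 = 23^1*43^1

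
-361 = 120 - 481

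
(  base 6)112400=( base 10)9648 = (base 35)7un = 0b10010110110000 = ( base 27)d69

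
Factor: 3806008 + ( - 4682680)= - 2^7*3^2*761^1 = - 876672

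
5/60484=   5/60484 =0.00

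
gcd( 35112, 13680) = 456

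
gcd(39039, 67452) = 231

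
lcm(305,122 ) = 610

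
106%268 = 106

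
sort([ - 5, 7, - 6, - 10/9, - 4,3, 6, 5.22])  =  [ - 6, - 5, -4 , - 10/9, 3, 5.22, 6, 7 ] 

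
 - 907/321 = - 907/321= -2.83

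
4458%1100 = 58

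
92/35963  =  92/35963 =0.00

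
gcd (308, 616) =308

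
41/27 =41/27 = 1.52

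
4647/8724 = 1549/2908 = 0.53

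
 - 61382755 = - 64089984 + 2707229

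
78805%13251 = 12550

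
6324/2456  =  1581/614  =  2.57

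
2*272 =544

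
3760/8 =470 = 470.00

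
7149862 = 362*19751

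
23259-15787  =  7472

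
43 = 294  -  251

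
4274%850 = 24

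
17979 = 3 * 5993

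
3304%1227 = 850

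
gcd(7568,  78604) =172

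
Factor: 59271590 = 2^1*5^1*7^1* 523^1 * 1619^1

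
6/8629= 6/8629 = 0.00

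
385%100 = 85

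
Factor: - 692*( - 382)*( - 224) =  - 59213056 = - 2^8*7^1*173^1*191^1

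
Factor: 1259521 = 827^1*1523^1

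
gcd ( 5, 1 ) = 1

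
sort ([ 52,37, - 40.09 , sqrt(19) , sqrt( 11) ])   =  [ - 40.09, sqrt( 11) , sqrt(19), 37,52]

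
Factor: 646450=2^1*5^2*7^1*1847^1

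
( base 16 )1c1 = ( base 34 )D7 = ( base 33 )dk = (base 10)449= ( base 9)548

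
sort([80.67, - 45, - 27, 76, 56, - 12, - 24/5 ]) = [ - 45,  -  27, - 12, - 24/5, 56 , 76, 80.67]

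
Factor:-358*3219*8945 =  - 2^1*3^1*5^1 * 29^1*37^1*179^1*1789^1 = - 10308235890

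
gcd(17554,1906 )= 2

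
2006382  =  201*9982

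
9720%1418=1212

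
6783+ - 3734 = 3049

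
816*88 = 71808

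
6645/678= 9 + 181/226= 9.80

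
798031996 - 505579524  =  292452472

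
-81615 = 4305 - 85920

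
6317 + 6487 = 12804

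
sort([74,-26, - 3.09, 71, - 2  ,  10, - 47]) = [  -  47,-26, - 3.09, - 2, 10,71, 74]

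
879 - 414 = 465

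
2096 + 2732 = 4828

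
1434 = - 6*( - 239 ) 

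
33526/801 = 33526/801 = 41.86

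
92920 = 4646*20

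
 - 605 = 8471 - 9076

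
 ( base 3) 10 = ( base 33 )3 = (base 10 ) 3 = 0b11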